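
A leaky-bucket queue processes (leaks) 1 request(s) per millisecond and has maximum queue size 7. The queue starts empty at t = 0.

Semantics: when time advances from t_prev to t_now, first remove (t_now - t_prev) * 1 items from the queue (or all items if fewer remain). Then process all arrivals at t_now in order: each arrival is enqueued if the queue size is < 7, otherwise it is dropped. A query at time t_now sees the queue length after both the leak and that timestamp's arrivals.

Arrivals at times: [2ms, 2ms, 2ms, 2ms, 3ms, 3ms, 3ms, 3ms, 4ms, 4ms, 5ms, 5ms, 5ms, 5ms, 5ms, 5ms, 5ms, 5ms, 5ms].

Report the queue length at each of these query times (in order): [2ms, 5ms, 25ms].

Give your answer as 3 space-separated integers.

Queue lengths at query times:
  query t=2ms: backlog = 4
  query t=5ms: backlog = 7
  query t=25ms: backlog = 0

Answer: 4 7 0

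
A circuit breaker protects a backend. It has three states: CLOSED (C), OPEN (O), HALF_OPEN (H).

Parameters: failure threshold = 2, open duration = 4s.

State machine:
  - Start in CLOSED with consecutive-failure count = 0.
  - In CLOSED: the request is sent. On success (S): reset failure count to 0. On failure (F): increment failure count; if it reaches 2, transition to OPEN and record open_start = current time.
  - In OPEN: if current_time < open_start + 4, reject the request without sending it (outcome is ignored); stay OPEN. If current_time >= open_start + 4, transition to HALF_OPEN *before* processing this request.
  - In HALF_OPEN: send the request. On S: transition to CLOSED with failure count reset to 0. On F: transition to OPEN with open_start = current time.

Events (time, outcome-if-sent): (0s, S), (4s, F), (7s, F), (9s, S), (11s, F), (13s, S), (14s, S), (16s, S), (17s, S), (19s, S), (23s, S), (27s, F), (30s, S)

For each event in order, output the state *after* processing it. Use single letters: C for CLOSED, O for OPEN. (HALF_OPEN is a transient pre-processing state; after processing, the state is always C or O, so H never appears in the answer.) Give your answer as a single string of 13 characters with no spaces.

State after each event:
  event#1 t=0s outcome=S: state=CLOSED
  event#2 t=4s outcome=F: state=CLOSED
  event#3 t=7s outcome=F: state=OPEN
  event#4 t=9s outcome=S: state=OPEN
  event#5 t=11s outcome=F: state=OPEN
  event#6 t=13s outcome=S: state=OPEN
  event#7 t=14s outcome=S: state=OPEN
  event#8 t=16s outcome=S: state=CLOSED
  event#9 t=17s outcome=S: state=CLOSED
  event#10 t=19s outcome=S: state=CLOSED
  event#11 t=23s outcome=S: state=CLOSED
  event#12 t=27s outcome=F: state=CLOSED
  event#13 t=30s outcome=S: state=CLOSED

Answer: CCOOOOOCCCCCC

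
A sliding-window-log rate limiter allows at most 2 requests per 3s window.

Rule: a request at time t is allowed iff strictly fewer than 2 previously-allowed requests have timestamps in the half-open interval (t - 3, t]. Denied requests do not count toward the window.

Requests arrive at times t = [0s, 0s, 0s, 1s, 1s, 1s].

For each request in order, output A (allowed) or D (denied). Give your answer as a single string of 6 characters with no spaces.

Answer: AADDDD

Derivation:
Tracking allowed requests in the window:
  req#1 t=0s: ALLOW
  req#2 t=0s: ALLOW
  req#3 t=0s: DENY
  req#4 t=1s: DENY
  req#5 t=1s: DENY
  req#6 t=1s: DENY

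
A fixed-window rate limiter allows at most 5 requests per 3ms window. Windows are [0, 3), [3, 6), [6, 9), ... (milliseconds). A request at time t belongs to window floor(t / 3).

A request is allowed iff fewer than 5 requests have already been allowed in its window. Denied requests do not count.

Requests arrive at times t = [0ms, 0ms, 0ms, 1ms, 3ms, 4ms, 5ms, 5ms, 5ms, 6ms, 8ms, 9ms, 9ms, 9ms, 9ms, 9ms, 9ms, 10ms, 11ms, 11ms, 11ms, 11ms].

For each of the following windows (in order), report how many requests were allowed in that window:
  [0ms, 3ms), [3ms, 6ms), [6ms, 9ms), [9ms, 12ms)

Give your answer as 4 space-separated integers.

Processing requests:
  req#1 t=0ms (window 0): ALLOW
  req#2 t=0ms (window 0): ALLOW
  req#3 t=0ms (window 0): ALLOW
  req#4 t=1ms (window 0): ALLOW
  req#5 t=3ms (window 1): ALLOW
  req#6 t=4ms (window 1): ALLOW
  req#7 t=5ms (window 1): ALLOW
  req#8 t=5ms (window 1): ALLOW
  req#9 t=5ms (window 1): ALLOW
  req#10 t=6ms (window 2): ALLOW
  req#11 t=8ms (window 2): ALLOW
  req#12 t=9ms (window 3): ALLOW
  req#13 t=9ms (window 3): ALLOW
  req#14 t=9ms (window 3): ALLOW
  req#15 t=9ms (window 3): ALLOW
  req#16 t=9ms (window 3): ALLOW
  req#17 t=9ms (window 3): DENY
  req#18 t=10ms (window 3): DENY
  req#19 t=11ms (window 3): DENY
  req#20 t=11ms (window 3): DENY
  req#21 t=11ms (window 3): DENY
  req#22 t=11ms (window 3): DENY

Allowed counts by window: 4 5 2 5

Answer: 4 5 2 5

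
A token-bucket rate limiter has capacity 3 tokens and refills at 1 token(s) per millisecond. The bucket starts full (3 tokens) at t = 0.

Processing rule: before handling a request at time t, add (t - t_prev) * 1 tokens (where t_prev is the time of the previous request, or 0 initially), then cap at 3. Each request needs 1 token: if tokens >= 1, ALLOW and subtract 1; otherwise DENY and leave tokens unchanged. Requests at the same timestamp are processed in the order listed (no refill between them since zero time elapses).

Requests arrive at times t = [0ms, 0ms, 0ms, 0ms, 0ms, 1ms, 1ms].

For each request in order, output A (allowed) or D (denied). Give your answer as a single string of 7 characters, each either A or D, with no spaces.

Answer: AAADDAD

Derivation:
Simulating step by step:
  req#1 t=0ms: ALLOW
  req#2 t=0ms: ALLOW
  req#3 t=0ms: ALLOW
  req#4 t=0ms: DENY
  req#5 t=0ms: DENY
  req#6 t=1ms: ALLOW
  req#7 t=1ms: DENY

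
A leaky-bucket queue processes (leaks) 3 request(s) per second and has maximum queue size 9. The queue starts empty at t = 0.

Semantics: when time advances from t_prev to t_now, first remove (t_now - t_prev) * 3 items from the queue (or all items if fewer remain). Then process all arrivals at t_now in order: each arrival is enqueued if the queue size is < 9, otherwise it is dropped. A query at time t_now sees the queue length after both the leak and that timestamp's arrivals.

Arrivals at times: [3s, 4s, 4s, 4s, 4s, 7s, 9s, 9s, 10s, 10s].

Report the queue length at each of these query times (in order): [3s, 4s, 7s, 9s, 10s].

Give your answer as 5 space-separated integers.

Queue lengths at query times:
  query t=3s: backlog = 1
  query t=4s: backlog = 4
  query t=7s: backlog = 1
  query t=9s: backlog = 2
  query t=10s: backlog = 2

Answer: 1 4 1 2 2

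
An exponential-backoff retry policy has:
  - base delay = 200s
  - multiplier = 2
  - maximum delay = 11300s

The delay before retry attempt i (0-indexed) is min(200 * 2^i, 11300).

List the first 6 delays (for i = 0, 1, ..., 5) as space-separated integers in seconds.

Answer: 200 400 800 1600 3200 6400

Derivation:
Computing each delay:
  i=0: min(200*2^0, 11300) = 200
  i=1: min(200*2^1, 11300) = 400
  i=2: min(200*2^2, 11300) = 800
  i=3: min(200*2^3, 11300) = 1600
  i=4: min(200*2^4, 11300) = 3200
  i=5: min(200*2^5, 11300) = 6400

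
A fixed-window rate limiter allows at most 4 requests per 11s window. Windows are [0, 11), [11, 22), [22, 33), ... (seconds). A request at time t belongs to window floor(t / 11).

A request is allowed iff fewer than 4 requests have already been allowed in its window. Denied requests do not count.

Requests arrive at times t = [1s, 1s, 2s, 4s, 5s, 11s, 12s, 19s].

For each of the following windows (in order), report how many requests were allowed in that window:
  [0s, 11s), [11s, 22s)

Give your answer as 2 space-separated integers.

Processing requests:
  req#1 t=1s (window 0): ALLOW
  req#2 t=1s (window 0): ALLOW
  req#3 t=2s (window 0): ALLOW
  req#4 t=4s (window 0): ALLOW
  req#5 t=5s (window 0): DENY
  req#6 t=11s (window 1): ALLOW
  req#7 t=12s (window 1): ALLOW
  req#8 t=19s (window 1): ALLOW

Allowed counts by window: 4 3

Answer: 4 3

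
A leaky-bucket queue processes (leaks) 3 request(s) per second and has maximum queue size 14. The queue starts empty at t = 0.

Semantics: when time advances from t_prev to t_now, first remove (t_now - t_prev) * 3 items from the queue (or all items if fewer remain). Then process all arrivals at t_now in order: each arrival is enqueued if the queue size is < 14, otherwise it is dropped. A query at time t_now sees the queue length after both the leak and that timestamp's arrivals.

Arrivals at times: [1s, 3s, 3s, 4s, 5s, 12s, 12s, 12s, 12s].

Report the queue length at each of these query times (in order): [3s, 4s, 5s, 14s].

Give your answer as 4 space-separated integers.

Queue lengths at query times:
  query t=3s: backlog = 2
  query t=4s: backlog = 1
  query t=5s: backlog = 1
  query t=14s: backlog = 0

Answer: 2 1 1 0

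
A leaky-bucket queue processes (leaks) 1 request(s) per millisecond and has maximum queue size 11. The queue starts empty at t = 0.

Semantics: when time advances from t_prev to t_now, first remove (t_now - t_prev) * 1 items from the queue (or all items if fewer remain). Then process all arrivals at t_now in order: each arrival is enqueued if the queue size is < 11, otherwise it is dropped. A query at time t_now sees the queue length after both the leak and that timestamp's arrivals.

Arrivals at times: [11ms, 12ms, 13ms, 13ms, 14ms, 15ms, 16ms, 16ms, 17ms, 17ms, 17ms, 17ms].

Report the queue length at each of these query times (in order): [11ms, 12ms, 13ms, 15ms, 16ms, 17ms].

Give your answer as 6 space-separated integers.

Queue lengths at query times:
  query t=11ms: backlog = 1
  query t=12ms: backlog = 1
  query t=13ms: backlog = 2
  query t=15ms: backlog = 2
  query t=16ms: backlog = 3
  query t=17ms: backlog = 6

Answer: 1 1 2 2 3 6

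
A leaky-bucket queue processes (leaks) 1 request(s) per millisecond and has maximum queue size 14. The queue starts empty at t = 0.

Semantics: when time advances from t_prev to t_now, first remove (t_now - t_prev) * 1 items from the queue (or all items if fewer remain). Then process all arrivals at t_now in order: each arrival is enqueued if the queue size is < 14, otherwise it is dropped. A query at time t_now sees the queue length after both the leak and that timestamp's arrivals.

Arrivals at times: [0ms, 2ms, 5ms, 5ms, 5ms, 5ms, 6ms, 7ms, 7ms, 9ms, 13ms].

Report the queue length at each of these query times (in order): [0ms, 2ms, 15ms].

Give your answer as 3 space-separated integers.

Answer: 1 1 0

Derivation:
Queue lengths at query times:
  query t=0ms: backlog = 1
  query t=2ms: backlog = 1
  query t=15ms: backlog = 0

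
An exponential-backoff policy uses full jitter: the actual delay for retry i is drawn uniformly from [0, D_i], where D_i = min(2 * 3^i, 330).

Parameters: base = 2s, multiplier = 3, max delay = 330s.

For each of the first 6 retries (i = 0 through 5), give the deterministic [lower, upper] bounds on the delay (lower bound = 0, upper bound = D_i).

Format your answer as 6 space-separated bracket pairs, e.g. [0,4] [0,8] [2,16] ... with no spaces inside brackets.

Computing bounds per retry:
  i=0: D_i=min(2*3^0,330)=2, bounds=[0,2]
  i=1: D_i=min(2*3^1,330)=6, bounds=[0,6]
  i=2: D_i=min(2*3^2,330)=18, bounds=[0,18]
  i=3: D_i=min(2*3^3,330)=54, bounds=[0,54]
  i=4: D_i=min(2*3^4,330)=162, bounds=[0,162]
  i=5: D_i=min(2*3^5,330)=330, bounds=[0,330]

Answer: [0,2] [0,6] [0,18] [0,54] [0,162] [0,330]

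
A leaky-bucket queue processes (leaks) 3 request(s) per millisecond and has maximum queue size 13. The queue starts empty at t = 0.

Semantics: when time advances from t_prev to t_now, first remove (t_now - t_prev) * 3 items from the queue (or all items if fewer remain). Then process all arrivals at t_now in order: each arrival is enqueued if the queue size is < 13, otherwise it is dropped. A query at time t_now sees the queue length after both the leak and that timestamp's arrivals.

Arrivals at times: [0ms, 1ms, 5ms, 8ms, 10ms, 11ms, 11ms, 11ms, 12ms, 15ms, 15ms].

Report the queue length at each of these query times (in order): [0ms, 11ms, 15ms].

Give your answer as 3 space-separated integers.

Queue lengths at query times:
  query t=0ms: backlog = 1
  query t=11ms: backlog = 3
  query t=15ms: backlog = 2

Answer: 1 3 2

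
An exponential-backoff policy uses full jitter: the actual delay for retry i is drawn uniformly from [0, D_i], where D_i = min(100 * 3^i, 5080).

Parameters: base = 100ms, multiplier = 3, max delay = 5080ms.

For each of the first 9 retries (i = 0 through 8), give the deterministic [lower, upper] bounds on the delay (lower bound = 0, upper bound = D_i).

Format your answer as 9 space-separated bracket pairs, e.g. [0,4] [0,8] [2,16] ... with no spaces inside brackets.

Computing bounds per retry:
  i=0: D_i=min(100*3^0,5080)=100, bounds=[0,100]
  i=1: D_i=min(100*3^1,5080)=300, bounds=[0,300]
  i=2: D_i=min(100*3^2,5080)=900, bounds=[0,900]
  i=3: D_i=min(100*3^3,5080)=2700, bounds=[0,2700]
  i=4: D_i=min(100*3^4,5080)=5080, bounds=[0,5080]
  i=5: D_i=min(100*3^5,5080)=5080, bounds=[0,5080]
  i=6: D_i=min(100*3^6,5080)=5080, bounds=[0,5080]
  i=7: D_i=min(100*3^7,5080)=5080, bounds=[0,5080]
  i=8: D_i=min(100*3^8,5080)=5080, bounds=[0,5080]

Answer: [0,100] [0,300] [0,900] [0,2700] [0,5080] [0,5080] [0,5080] [0,5080] [0,5080]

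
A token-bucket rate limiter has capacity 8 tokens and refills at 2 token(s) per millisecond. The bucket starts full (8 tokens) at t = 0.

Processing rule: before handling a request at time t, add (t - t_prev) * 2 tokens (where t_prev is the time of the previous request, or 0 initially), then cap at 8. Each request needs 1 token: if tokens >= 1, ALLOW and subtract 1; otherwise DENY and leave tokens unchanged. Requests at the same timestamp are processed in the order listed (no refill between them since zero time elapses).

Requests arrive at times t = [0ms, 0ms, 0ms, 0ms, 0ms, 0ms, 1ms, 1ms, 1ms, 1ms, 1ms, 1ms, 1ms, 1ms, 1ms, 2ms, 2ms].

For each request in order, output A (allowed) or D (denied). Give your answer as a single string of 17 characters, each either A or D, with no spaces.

Answer: AAAAAAAAAADDDDDAA

Derivation:
Simulating step by step:
  req#1 t=0ms: ALLOW
  req#2 t=0ms: ALLOW
  req#3 t=0ms: ALLOW
  req#4 t=0ms: ALLOW
  req#5 t=0ms: ALLOW
  req#6 t=0ms: ALLOW
  req#7 t=1ms: ALLOW
  req#8 t=1ms: ALLOW
  req#9 t=1ms: ALLOW
  req#10 t=1ms: ALLOW
  req#11 t=1ms: DENY
  req#12 t=1ms: DENY
  req#13 t=1ms: DENY
  req#14 t=1ms: DENY
  req#15 t=1ms: DENY
  req#16 t=2ms: ALLOW
  req#17 t=2ms: ALLOW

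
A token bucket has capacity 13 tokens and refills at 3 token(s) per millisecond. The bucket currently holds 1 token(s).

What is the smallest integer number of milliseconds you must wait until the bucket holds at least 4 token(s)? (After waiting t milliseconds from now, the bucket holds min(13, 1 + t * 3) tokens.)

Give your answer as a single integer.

Need 1 + t * 3 >= 4, so t >= 3/3.
Smallest integer t = ceil(3/3) = 1.

Answer: 1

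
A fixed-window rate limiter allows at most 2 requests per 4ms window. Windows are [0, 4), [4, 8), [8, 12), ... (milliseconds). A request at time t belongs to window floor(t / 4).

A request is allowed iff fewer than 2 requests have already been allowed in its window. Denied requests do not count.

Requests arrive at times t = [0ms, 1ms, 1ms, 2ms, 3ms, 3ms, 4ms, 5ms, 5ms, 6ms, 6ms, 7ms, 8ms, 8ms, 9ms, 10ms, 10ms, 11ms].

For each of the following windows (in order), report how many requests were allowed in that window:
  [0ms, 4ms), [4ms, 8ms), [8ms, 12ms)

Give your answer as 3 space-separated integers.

Answer: 2 2 2

Derivation:
Processing requests:
  req#1 t=0ms (window 0): ALLOW
  req#2 t=1ms (window 0): ALLOW
  req#3 t=1ms (window 0): DENY
  req#4 t=2ms (window 0): DENY
  req#5 t=3ms (window 0): DENY
  req#6 t=3ms (window 0): DENY
  req#7 t=4ms (window 1): ALLOW
  req#8 t=5ms (window 1): ALLOW
  req#9 t=5ms (window 1): DENY
  req#10 t=6ms (window 1): DENY
  req#11 t=6ms (window 1): DENY
  req#12 t=7ms (window 1): DENY
  req#13 t=8ms (window 2): ALLOW
  req#14 t=8ms (window 2): ALLOW
  req#15 t=9ms (window 2): DENY
  req#16 t=10ms (window 2): DENY
  req#17 t=10ms (window 2): DENY
  req#18 t=11ms (window 2): DENY

Allowed counts by window: 2 2 2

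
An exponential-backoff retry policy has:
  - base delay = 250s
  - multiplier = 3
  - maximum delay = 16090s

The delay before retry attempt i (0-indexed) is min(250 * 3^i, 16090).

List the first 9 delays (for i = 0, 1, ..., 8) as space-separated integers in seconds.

Computing each delay:
  i=0: min(250*3^0, 16090) = 250
  i=1: min(250*3^1, 16090) = 750
  i=2: min(250*3^2, 16090) = 2250
  i=3: min(250*3^3, 16090) = 6750
  i=4: min(250*3^4, 16090) = 16090
  i=5: min(250*3^5, 16090) = 16090
  i=6: min(250*3^6, 16090) = 16090
  i=7: min(250*3^7, 16090) = 16090
  i=8: min(250*3^8, 16090) = 16090

Answer: 250 750 2250 6750 16090 16090 16090 16090 16090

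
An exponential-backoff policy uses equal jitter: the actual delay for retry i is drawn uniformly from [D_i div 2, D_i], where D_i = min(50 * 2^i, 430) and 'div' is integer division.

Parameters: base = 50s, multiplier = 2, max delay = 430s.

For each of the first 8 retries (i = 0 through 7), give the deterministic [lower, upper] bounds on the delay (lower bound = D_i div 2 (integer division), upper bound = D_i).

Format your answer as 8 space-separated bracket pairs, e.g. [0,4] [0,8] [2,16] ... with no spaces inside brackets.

Computing bounds per retry:
  i=0: D_i=min(50*2^0,430)=50, bounds=[25,50]
  i=1: D_i=min(50*2^1,430)=100, bounds=[50,100]
  i=2: D_i=min(50*2^2,430)=200, bounds=[100,200]
  i=3: D_i=min(50*2^3,430)=400, bounds=[200,400]
  i=4: D_i=min(50*2^4,430)=430, bounds=[215,430]
  i=5: D_i=min(50*2^5,430)=430, bounds=[215,430]
  i=6: D_i=min(50*2^6,430)=430, bounds=[215,430]
  i=7: D_i=min(50*2^7,430)=430, bounds=[215,430]

Answer: [25,50] [50,100] [100,200] [200,400] [215,430] [215,430] [215,430] [215,430]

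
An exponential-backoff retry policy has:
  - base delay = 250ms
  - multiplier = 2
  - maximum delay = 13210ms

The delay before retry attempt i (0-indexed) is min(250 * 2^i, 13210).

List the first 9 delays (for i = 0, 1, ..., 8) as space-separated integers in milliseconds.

Computing each delay:
  i=0: min(250*2^0, 13210) = 250
  i=1: min(250*2^1, 13210) = 500
  i=2: min(250*2^2, 13210) = 1000
  i=3: min(250*2^3, 13210) = 2000
  i=4: min(250*2^4, 13210) = 4000
  i=5: min(250*2^5, 13210) = 8000
  i=6: min(250*2^6, 13210) = 13210
  i=7: min(250*2^7, 13210) = 13210
  i=8: min(250*2^8, 13210) = 13210

Answer: 250 500 1000 2000 4000 8000 13210 13210 13210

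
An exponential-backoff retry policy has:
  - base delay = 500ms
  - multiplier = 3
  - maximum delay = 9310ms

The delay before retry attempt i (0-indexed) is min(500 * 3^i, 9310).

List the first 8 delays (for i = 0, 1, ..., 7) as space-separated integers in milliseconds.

Answer: 500 1500 4500 9310 9310 9310 9310 9310

Derivation:
Computing each delay:
  i=0: min(500*3^0, 9310) = 500
  i=1: min(500*3^1, 9310) = 1500
  i=2: min(500*3^2, 9310) = 4500
  i=3: min(500*3^3, 9310) = 9310
  i=4: min(500*3^4, 9310) = 9310
  i=5: min(500*3^5, 9310) = 9310
  i=6: min(500*3^6, 9310) = 9310
  i=7: min(500*3^7, 9310) = 9310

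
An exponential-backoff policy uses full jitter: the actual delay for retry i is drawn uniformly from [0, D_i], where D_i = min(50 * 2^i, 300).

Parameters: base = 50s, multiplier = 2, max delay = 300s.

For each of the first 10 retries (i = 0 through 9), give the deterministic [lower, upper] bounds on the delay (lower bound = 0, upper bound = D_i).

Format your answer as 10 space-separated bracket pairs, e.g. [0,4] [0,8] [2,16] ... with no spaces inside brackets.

Computing bounds per retry:
  i=0: D_i=min(50*2^0,300)=50, bounds=[0,50]
  i=1: D_i=min(50*2^1,300)=100, bounds=[0,100]
  i=2: D_i=min(50*2^2,300)=200, bounds=[0,200]
  i=3: D_i=min(50*2^3,300)=300, bounds=[0,300]
  i=4: D_i=min(50*2^4,300)=300, bounds=[0,300]
  i=5: D_i=min(50*2^5,300)=300, bounds=[0,300]
  i=6: D_i=min(50*2^6,300)=300, bounds=[0,300]
  i=7: D_i=min(50*2^7,300)=300, bounds=[0,300]
  i=8: D_i=min(50*2^8,300)=300, bounds=[0,300]
  i=9: D_i=min(50*2^9,300)=300, bounds=[0,300]

Answer: [0,50] [0,100] [0,200] [0,300] [0,300] [0,300] [0,300] [0,300] [0,300] [0,300]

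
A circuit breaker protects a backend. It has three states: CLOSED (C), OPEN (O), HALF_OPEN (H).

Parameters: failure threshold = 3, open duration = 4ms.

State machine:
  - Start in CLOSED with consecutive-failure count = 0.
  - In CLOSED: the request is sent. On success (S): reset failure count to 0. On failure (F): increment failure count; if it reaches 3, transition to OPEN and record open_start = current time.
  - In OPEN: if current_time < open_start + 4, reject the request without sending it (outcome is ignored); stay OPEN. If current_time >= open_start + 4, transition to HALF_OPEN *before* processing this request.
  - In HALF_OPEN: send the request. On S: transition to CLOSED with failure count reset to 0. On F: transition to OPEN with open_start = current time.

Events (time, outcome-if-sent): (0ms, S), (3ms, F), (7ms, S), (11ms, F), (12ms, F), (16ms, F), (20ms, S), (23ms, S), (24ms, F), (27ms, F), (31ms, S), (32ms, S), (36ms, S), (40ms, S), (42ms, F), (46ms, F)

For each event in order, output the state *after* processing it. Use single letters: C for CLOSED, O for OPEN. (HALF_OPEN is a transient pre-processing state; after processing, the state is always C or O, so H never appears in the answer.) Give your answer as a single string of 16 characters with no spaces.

State after each event:
  event#1 t=0ms outcome=S: state=CLOSED
  event#2 t=3ms outcome=F: state=CLOSED
  event#3 t=7ms outcome=S: state=CLOSED
  event#4 t=11ms outcome=F: state=CLOSED
  event#5 t=12ms outcome=F: state=CLOSED
  event#6 t=16ms outcome=F: state=OPEN
  event#7 t=20ms outcome=S: state=CLOSED
  event#8 t=23ms outcome=S: state=CLOSED
  event#9 t=24ms outcome=F: state=CLOSED
  event#10 t=27ms outcome=F: state=CLOSED
  event#11 t=31ms outcome=S: state=CLOSED
  event#12 t=32ms outcome=S: state=CLOSED
  event#13 t=36ms outcome=S: state=CLOSED
  event#14 t=40ms outcome=S: state=CLOSED
  event#15 t=42ms outcome=F: state=CLOSED
  event#16 t=46ms outcome=F: state=CLOSED

Answer: CCCCCOCCCCCCCCCC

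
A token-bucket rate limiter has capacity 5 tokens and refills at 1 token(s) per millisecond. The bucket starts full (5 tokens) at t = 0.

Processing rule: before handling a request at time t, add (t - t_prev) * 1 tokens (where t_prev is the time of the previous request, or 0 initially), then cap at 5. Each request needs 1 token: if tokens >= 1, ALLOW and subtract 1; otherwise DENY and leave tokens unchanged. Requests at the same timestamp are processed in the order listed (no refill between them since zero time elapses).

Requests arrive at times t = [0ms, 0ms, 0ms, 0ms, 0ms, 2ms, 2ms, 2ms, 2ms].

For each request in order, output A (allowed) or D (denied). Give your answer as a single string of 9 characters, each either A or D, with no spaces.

Answer: AAAAAAADD

Derivation:
Simulating step by step:
  req#1 t=0ms: ALLOW
  req#2 t=0ms: ALLOW
  req#3 t=0ms: ALLOW
  req#4 t=0ms: ALLOW
  req#5 t=0ms: ALLOW
  req#6 t=2ms: ALLOW
  req#7 t=2ms: ALLOW
  req#8 t=2ms: DENY
  req#9 t=2ms: DENY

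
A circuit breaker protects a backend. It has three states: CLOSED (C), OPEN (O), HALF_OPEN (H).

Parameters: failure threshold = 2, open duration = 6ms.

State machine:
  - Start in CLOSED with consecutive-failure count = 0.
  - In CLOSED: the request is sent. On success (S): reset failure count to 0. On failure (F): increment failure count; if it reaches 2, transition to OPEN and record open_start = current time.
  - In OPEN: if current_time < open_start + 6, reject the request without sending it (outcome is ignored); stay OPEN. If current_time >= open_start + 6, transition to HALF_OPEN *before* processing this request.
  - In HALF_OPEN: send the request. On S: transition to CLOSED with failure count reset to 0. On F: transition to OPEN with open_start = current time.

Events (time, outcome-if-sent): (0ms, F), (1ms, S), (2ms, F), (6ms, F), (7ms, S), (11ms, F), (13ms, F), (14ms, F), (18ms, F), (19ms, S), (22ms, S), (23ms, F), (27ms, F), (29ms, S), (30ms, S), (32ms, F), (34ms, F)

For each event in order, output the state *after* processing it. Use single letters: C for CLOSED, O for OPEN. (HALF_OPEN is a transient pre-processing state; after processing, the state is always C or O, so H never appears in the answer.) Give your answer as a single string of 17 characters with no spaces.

Answer: CCCOOOOOOCCCOOOOO

Derivation:
State after each event:
  event#1 t=0ms outcome=F: state=CLOSED
  event#2 t=1ms outcome=S: state=CLOSED
  event#3 t=2ms outcome=F: state=CLOSED
  event#4 t=6ms outcome=F: state=OPEN
  event#5 t=7ms outcome=S: state=OPEN
  event#6 t=11ms outcome=F: state=OPEN
  event#7 t=13ms outcome=F: state=OPEN
  event#8 t=14ms outcome=F: state=OPEN
  event#9 t=18ms outcome=F: state=OPEN
  event#10 t=19ms outcome=S: state=CLOSED
  event#11 t=22ms outcome=S: state=CLOSED
  event#12 t=23ms outcome=F: state=CLOSED
  event#13 t=27ms outcome=F: state=OPEN
  event#14 t=29ms outcome=S: state=OPEN
  event#15 t=30ms outcome=S: state=OPEN
  event#16 t=32ms outcome=F: state=OPEN
  event#17 t=34ms outcome=F: state=OPEN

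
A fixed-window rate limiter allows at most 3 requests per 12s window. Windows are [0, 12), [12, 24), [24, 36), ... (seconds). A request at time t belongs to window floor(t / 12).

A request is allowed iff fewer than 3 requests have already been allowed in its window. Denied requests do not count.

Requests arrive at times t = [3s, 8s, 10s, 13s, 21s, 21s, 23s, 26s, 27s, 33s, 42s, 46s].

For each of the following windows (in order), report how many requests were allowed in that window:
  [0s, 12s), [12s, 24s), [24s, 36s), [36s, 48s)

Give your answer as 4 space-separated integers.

Answer: 3 3 3 2

Derivation:
Processing requests:
  req#1 t=3s (window 0): ALLOW
  req#2 t=8s (window 0): ALLOW
  req#3 t=10s (window 0): ALLOW
  req#4 t=13s (window 1): ALLOW
  req#5 t=21s (window 1): ALLOW
  req#6 t=21s (window 1): ALLOW
  req#7 t=23s (window 1): DENY
  req#8 t=26s (window 2): ALLOW
  req#9 t=27s (window 2): ALLOW
  req#10 t=33s (window 2): ALLOW
  req#11 t=42s (window 3): ALLOW
  req#12 t=46s (window 3): ALLOW

Allowed counts by window: 3 3 3 2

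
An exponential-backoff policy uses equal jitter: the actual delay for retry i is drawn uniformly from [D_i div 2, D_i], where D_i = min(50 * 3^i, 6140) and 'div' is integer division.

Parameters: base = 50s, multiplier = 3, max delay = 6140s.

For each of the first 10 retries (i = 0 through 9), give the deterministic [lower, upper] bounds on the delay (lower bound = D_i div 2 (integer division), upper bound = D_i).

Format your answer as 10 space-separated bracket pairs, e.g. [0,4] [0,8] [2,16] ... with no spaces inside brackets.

Answer: [25,50] [75,150] [225,450] [675,1350] [2025,4050] [3070,6140] [3070,6140] [3070,6140] [3070,6140] [3070,6140]

Derivation:
Computing bounds per retry:
  i=0: D_i=min(50*3^0,6140)=50, bounds=[25,50]
  i=1: D_i=min(50*3^1,6140)=150, bounds=[75,150]
  i=2: D_i=min(50*3^2,6140)=450, bounds=[225,450]
  i=3: D_i=min(50*3^3,6140)=1350, bounds=[675,1350]
  i=4: D_i=min(50*3^4,6140)=4050, bounds=[2025,4050]
  i=5: D_i=min(50*3^5,6140)=6140, bounds=[3070,6140]
  i=6: D_i=min(50*3^6,6140)=6140, bounds=[3070,6140]
  i=7: D_i=min(50*3^7,6140)=6140, bounds=[3070,6140]
  i=8: D_i=min(50*3^8,6140)=6140, bounds=[3070,6140]
  i=9: D_i=min(50*3^9,6140)=6140, bounds=[3070,6140]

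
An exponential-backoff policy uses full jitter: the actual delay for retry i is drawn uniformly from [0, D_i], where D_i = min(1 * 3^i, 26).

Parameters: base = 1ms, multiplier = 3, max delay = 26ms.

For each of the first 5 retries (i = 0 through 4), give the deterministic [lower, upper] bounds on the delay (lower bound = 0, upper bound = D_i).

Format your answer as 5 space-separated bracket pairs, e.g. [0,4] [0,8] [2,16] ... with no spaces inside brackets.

Answer: [0,1] [0,3] [0,9] [0,26] [0,26]

Derivation:
Computing bounds per retry:
  i=0: D_i=min(1*3^0,26)=1, bounds=[0,1]
  i=1: D_i=min(1*3^1,26)=3, bounds=[0,3]
  i=2: D_i=min(1*3^2,26)=9, bounds=[0,9]
  i=3: D_i=min(1*3^3,26)=26, bounds=[0,26]
  i=4: D_i=min(1*3^4,26)=26, bounds=[0,26]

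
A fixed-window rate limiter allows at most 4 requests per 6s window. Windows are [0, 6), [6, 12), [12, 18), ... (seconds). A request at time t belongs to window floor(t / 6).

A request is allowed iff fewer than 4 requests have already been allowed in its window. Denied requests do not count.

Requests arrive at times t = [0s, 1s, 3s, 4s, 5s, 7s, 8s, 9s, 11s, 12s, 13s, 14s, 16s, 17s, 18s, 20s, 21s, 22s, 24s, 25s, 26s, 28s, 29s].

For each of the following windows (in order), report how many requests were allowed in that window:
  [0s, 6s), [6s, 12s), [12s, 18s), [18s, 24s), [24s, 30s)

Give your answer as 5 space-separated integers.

Processing requests:
  req#1 t=0s (window 0): ALLOW
  req#2 t=1s (window 0): ALLOW
  req#3 t=3s (window 0): ALLOW
  req#4 t=4s (window 0): ALLOW
  req#5 t=5s (window 0): DENY
  req#6 t=7s (window 1): ALLOW
  req#7 t=8s (window 1): ALLOW
  req#8 t=9s (window 1): ALLOW
  req#9 t=11s (window 1): ALLOW
  req#10 t=12s (window 2): ALLOW
  req#11 t=13s (window 2): ALLOW
  req#12 t=14s (window 2): ALLOW
  req#13 t=16s (window 2): ALLOW
  req#14 t=17s (window 2): DENY
  req#15 t=18s (window 3): ALLOW
  req#16 t=20s (window 3): ALLOW
  req#17 t=21s (window 3): ALLOW
  req#18 t=22s (window 3): ALLOW
  req#19 t=24s (window 4): ALLOW
  req#20 t=25s (window 4): ALLOW
  req#21 t=26s (window 4): ALLOW
  req#22 t=28s (window 4): ALLOW
  req#23 t=29s (window 4): DENY

Allowed counts by window: 4 4 4 4 4

Answer: 4 4 4 4 4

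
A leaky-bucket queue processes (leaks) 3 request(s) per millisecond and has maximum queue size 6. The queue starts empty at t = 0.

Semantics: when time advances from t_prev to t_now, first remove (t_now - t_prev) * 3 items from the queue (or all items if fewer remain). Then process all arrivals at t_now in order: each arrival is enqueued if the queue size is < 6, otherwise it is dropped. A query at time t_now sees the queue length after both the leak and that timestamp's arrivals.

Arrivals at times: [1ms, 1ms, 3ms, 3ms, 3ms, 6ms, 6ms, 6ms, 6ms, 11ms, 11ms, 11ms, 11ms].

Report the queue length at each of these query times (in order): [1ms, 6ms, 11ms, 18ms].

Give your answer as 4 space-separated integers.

Queue lengths at query times:
  query t=1ms: backlog = 2
  query t=6ms: backlog = 4
  query t=11ms: backlog = 4
  query t=18ms: backlog = 0

Answer: 2 4 4 0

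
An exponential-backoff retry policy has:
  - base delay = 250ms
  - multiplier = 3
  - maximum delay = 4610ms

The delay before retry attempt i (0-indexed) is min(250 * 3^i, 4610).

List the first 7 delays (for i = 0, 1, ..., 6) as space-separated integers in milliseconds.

Computing each delay:
  i=0: min(250*3^0, 4610) = 250
  i=1: min(250*3^1, 4610) = 750
  i=2: min(250*3^2, 4610) = 2250
  i=3: min(250*3^3, 4610) = 4610
  i=4: min(250*3^4, 4610) = 4610
  i=5: min(250*3^5, 4610) = 4610
  i=6: min(250*3^6, 4610) = 4610

Answer: 250 750 2250 4610 4610 4610 4610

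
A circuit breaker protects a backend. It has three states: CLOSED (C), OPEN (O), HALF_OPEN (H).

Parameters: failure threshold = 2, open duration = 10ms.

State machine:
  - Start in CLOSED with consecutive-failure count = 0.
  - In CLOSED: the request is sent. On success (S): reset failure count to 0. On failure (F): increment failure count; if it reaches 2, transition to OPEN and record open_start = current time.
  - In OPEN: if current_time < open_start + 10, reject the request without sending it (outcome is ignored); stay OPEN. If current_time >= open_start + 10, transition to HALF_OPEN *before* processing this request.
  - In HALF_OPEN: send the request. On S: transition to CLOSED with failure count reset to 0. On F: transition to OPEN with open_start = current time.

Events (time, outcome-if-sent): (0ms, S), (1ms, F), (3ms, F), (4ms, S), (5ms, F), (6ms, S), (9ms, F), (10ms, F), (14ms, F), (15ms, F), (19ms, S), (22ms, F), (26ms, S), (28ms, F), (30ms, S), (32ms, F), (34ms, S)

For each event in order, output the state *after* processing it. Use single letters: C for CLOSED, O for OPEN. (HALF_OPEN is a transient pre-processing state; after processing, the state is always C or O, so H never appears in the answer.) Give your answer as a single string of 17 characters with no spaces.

State after each event:
  event#1 t=0ms outcome=S: state=CLOSED
  event#2 t=1ms outcome=F: state=CLOSED
  event#3 t=3ms outcome=F: state=OPEN
  event#4 t=4ms outcome=S: state=OPEN
  event#5 t=5ms outcome=F: state=OPEN
  event#6 t=6ms outcome=S: state=OPEN
  event#7 t=9ms outcome=F: state=OPEN
  event#8 t=10ms outcome=F: state=OPEN
  event#9 t=14ms outcome=F: state=OPEN
  event#10 t=15ms outcome=F: state=OPEN
  event#11 t=19ms outcome=S: state=OPEN
  event#12 t=22ms outcome=F: state=OPEN
  event#13 t=26ms outcome=S: state=CLOSED
  event#14 t=28ms outcome=F: state=CLOSED
  event#15 t=30ms outcome=S: state=CLOSED
  event#16 t=32ms outcome=F: state=CLOSED
  event#17 t=34ms outcome=S: state=CLOSED

Answer: CCOOOOOOOOOOCCCCC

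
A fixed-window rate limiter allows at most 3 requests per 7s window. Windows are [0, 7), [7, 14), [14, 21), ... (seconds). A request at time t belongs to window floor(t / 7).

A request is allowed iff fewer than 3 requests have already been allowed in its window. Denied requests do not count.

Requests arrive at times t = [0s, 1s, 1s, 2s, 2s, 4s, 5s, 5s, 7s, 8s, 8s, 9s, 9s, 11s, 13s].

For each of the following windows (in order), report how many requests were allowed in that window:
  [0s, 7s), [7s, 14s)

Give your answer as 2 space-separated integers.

Answer: 3 3

Derivation:
Processing requests:
  req#1 t=0s (window 0): ALLOW
  req#2 t=1s (window 0): ALLOW
  req#3 t=1s (window 0): ALLOW
  req#4 t=2s (window 0): DENY
  req#5 t=2s (window 0): DENY
  req#6 t=4s (window 0): DENY
  req#7 t=5s (window 0): DENY
  req#8 t=5s (window 0): DENY
  req#9 t=7s (window 1): ALLOW
  req#10 t=8s (window 1): ALLOW
  req#11 t=8s (window 1): ALLOW
  req#12 t=9s (window 1): DENY
  req#13 t=9s (window 1): DENY
  req#14 t=11s (window 1): DENY
  req#15 t=13s (window 1): DENY

Allowed counts by window: 3 3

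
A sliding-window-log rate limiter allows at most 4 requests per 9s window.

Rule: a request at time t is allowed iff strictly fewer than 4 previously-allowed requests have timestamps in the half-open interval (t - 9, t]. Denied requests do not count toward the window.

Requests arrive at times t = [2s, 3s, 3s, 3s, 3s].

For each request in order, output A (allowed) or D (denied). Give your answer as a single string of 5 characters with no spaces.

Answer: AAAAD

Derivation:
Tracking allowed requests in the window:
  req#1 t=2s: ALLOW
  req#2 t=3s: ALLOW
  req#3 t=3s: ALLOW
  req#4 t=3s: ALLOW
  req#5 t=3s: DENY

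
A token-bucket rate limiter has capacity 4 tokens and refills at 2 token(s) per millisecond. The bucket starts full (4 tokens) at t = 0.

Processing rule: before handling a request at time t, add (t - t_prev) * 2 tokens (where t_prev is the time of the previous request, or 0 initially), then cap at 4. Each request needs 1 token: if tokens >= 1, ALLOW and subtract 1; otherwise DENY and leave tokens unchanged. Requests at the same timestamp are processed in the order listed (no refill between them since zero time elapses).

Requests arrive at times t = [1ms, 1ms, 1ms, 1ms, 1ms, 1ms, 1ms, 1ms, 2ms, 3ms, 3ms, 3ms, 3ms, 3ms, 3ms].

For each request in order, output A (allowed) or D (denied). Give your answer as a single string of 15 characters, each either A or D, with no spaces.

Simulating step by step:
  req#1 t=1ms: ALLOW
  req#2 t=1ms: ALLOW
  req#3 t=1ms: ALLOW
  req#4 t=1ms: ALLOW
  req#5 t=1ms: DENY
  req#6 t=1ms: DENY
  req#7 t=1ms: DENY
  req#8 t=1ms: DENY
  req#9 t=2ms: ALLOW
  req#10 t=3ms: ALLOW
  req#11 t=3ms: ALLOW
  req#12 t=3ms: ALLOW
  req#13 t=3ms: DENY
  req#14 t=3ms: DENY
  req#15 t=3ms: DENY

Answer: AAAADDDDAAAADDD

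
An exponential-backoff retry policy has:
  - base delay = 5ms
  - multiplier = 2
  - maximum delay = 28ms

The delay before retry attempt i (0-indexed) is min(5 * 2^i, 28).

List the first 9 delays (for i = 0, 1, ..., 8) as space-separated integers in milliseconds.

Answer: 5 10 20 28 28 28 28 28 28

Derivation:
Computing each delay:
  i=0: min(5*2^0, 28) = 5
  i=1: min(5*2^1, 28) = 10
  i=2: min(5*2^2, 28) = 20
  i=3: min(5*2^3, 28) = 28
  i=4: min(5*2^4, 28) = 28
  i=5: min(5*2^5, 28) = 28
  i=6: min(5*2^6, 28) = 28
  i=7: min(5*2^7, 28) = 28
  i=8: min(5*2^8, 28) = 28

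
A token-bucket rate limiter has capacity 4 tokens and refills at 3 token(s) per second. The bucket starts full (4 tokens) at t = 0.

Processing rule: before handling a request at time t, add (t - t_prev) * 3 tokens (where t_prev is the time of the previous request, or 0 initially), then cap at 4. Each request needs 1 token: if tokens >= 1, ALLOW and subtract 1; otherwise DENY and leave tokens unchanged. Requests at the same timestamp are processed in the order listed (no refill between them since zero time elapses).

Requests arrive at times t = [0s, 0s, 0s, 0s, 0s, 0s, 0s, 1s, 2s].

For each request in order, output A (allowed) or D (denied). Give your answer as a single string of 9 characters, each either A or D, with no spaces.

Simulating step by step:
  req#1 t=0s: ALLOW
  req#2 t=0s: ALLOW
  req#3 t=0s: ALLOW
  req#4 t=0s: ALLOW
  req#5 t=0s: DENY
  req#6 t=0s: DENY
  req#7 t=0s: DENY
  req#8 t=1s: ALLOW
  req#9 t=2s: ALLOW

Answer: AAAADDDAA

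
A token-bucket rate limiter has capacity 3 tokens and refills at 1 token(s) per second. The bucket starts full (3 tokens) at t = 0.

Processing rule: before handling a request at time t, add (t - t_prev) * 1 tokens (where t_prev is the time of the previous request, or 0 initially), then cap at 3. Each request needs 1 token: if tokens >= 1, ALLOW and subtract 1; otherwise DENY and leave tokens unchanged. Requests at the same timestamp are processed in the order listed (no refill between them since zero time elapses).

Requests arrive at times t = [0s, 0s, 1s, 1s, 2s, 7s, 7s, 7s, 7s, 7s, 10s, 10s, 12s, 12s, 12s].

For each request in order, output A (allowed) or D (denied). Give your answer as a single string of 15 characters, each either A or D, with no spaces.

Simulating step by step:
  req#1 t=0s: ALLOW
  req#2 t=0s: ALLOW
  req#3 t=1s: ALLOW
  req#4 t=1s: ALLOW
  req#5 t=2s: ALLOW
  req#6 t=7s: ALLOW
  req#7 t=7s: ALLOW
  req#8 t=7s: ALLOW
  req#9 t=7s: DENY
  req#10 t=7s: DENY
  req#11 t=10s: ALLOW
  req#12 t=10s: ALLOW
  req#13 t=12s: ALLOW
  req#14 t=12s: ALLOW
  req#15 t=12s: ALLOW

Answer: AAAAAAAADDAAAAA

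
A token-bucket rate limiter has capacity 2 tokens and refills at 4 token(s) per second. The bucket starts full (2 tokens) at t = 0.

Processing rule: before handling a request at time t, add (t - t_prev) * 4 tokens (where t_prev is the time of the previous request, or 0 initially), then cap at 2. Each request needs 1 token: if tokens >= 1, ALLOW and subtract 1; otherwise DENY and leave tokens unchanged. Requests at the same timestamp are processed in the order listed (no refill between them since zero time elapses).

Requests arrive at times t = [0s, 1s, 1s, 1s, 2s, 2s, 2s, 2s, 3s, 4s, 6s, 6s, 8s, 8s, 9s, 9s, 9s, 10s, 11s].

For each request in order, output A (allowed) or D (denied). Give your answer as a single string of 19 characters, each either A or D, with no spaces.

Answer: AAADAADDAAAAAAAADAA

Derivation:
Simulating step by step:
  req#1 t=0s: ALLOW
  req#2 t=1s: ALLOW
  req#3 t=1s: ALLOW
  req#4 t=1s: DENY
  req#5 t=2s: ALLOW
  req#6 t=2s: ALLOW
  req#7 t=2s: DENY
  req#8 t=2s: DENY
  req#9 t=3s: ALLOW
  req#10 t=4s: ALLOW
  req#11 t=6s: ALLOW
  req#12 t=6s: ALLOW
  req#13 t=8s: ALLOW
  req#14 t=8s: ALLOW
  req#15 t=9s: ALLOW
  req#16 t=9s: ALLOW
  req#17 t=9s: DENY
  req#18 t=10s: ALLOW
  req#19 t=11s: ALLOW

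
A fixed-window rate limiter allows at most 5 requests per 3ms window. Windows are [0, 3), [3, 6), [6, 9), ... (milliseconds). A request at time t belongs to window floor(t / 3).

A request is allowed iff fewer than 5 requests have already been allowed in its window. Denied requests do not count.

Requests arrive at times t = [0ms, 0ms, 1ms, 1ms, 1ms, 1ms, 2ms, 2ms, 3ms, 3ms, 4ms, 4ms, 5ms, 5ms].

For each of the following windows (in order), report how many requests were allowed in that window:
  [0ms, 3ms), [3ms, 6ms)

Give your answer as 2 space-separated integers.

Answer: 5 5

Derivation:
Processing requests:
  req#1 t=0ms (window 0): ALLOW
  req#2 t=0ms (window 0): ALLOW
  req#3 t=1ms (window 0): ALLOW
  req#4 t=1ms (window 0): ALLOW
  req#5 t=1ms (window 0): ALLOW
  req#6 t=1ms (window 0): DENY
  req#7 t=2ms (window 0): DENY
  req#8 t=2ms (window 0): DENY
  req#9 t=3ms (window 1): ALLOW
  req#10 t=3ms (window 1): ALLOW
  req#11 t=4ms (window 1): ALLOW
  req#12 t=4ms (window 1): ALLOW
  req#13 t=5ms (window 1): ALLOW
  req#14 t=5ms (window 1): DENY

Allowed counts by window: 5 5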